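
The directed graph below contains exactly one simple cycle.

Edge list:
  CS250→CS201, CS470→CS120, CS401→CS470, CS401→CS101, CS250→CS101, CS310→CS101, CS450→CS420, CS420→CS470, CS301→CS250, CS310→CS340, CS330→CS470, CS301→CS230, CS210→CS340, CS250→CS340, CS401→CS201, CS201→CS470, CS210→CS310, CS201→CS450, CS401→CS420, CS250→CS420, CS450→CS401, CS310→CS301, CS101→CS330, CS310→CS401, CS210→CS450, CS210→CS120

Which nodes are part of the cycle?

CS201, CS401, CS450

DFS with gray/black marking from CS450:
CS450 gray
  CS420 gray
    CS470 gray
      CS120 gray
      CS120 black
    CS470 black
  CS420 black
  CS401 gray
    CS201 gray
      CS201→CS450: CS450 is gray → back edge
Back edge closes the cycle CS450 → CS401 → CS201 → CS450; its vertices are {CS201, CS401, CS450}.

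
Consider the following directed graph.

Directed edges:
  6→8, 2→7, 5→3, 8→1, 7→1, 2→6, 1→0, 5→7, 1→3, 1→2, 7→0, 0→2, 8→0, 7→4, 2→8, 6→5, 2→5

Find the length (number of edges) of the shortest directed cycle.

For each vertex v, BFS finds the shortest path from v back to v.
The shortest such closed walk is 2 → 8 → 0 → 2, length 3.

3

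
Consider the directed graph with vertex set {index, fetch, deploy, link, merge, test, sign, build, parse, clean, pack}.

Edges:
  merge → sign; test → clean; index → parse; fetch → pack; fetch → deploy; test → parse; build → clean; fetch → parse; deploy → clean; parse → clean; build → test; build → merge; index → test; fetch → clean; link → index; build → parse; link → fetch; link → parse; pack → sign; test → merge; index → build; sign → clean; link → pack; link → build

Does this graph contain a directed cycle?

No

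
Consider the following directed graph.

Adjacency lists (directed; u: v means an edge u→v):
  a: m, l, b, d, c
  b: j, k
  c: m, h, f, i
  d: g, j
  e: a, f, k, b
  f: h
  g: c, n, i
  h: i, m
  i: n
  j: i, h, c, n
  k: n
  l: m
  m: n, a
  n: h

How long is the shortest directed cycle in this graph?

For each vertex v, BFS finds the shortest path from v back to v.
The shortest such closed walk is a → m → a, length 2.

2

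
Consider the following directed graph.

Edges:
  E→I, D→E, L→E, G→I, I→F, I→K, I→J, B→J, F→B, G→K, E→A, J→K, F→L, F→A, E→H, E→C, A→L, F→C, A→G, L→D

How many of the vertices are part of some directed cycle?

7

A vertex is on a directed cycle iff it belongs to a strongly connected component of size ≥ 2 (or has a self-loop).
The vertices on cycles are {A, D, E, F, G, I, L} — 7 in total.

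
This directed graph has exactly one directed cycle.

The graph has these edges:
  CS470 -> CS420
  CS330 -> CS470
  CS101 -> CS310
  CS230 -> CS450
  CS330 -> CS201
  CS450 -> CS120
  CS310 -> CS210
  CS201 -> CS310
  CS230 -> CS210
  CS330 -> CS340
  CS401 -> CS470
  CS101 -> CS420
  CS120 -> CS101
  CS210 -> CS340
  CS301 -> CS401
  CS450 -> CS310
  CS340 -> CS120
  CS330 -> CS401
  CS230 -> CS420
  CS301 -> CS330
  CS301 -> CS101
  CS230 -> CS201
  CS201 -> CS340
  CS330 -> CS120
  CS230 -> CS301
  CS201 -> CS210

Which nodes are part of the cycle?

CS101, CS120, CS210, CS310, CS340

DFS with gray/black marking from CS101:
CS101 gray
  CS420 gray
  CS420 black
  CS310 gray
    CS210 gray
      CS340 gray
        CS120 gray
          CS120→CS101: CS101 is gray → back edge
Back edge closes the cycle CS101 → CS310 → CS210 → CS340 → CS120 → CS101; its vertices are {CS101, CS120, CS210, CS310, CS340}.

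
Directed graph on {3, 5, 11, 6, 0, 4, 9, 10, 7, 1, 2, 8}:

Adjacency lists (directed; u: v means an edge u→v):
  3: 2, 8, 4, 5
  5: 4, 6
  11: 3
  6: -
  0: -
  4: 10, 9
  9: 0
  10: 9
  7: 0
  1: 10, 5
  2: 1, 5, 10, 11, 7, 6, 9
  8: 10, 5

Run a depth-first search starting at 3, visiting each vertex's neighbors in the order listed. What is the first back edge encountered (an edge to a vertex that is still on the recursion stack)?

11→3

DFS from 3 (visiting each vertex's neighbors in the order listed); mark gray on enter, black on exit:
3 gray
  2 gray
    1 gray
      10 gray
        9 gray
          0 gray
          0 black
        9 black
      10 black
      5 gray
        4 gray
          4→10: 10 black — skip
          4→9: 9 black — skip
        4 black
        6 gray
        6 black
      5 black
    1 black
    2→5: 5 black — skip
    2→10: 10 black — skip
    11 gray
      11→3: 3 is gray → back edge
First back edge: 11 → 3.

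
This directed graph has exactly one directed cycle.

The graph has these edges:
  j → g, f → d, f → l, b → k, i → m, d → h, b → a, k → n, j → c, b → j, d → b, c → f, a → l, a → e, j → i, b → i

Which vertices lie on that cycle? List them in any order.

DFS with gray/black marking from b:
b gray
  a gray
    e gray
    e black
    l gray
    l black
  a black
  j gray
    c gray
      f gray
        d gray
          h gray
          h black
          d→b: b is gray → back edge
Back edge closes the cycle b → j → c → f → d → b; its vertices are {b, c, d, f, j}.

b, c, d, f, j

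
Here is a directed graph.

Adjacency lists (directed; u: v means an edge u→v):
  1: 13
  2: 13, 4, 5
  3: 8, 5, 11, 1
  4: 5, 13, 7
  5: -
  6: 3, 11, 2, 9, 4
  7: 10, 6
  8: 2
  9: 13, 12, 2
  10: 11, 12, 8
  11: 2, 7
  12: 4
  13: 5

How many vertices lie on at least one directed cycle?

A vertex is on a directed cycle iff it belongs to a strongly connected component of size ≥ 2 (or has a self-loop).
The vertices on cycles are {2, 3, 4, 6, 7, 8, 9, 10, 11, 12} — 10 in total.

10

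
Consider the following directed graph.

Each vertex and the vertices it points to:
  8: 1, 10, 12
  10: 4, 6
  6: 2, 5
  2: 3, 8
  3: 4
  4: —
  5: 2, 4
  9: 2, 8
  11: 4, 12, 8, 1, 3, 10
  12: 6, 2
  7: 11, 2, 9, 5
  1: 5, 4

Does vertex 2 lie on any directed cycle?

Yes

2 is on a cycle iff 2 can reach itself via ≥1 edge.
2 → 8 → 12 → 2 — yes.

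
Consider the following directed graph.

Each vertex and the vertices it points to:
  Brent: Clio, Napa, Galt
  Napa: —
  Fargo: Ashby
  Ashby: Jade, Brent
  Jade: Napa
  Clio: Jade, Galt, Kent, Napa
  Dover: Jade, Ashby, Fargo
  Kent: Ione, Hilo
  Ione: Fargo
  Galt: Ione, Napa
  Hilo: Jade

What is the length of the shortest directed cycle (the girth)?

For each vertex v, BFS finds the shortest path from v back to v.
The shortest such closed walk is Ashby → Brent → Galt → Ione → Fargo → Ashby, length 5.

5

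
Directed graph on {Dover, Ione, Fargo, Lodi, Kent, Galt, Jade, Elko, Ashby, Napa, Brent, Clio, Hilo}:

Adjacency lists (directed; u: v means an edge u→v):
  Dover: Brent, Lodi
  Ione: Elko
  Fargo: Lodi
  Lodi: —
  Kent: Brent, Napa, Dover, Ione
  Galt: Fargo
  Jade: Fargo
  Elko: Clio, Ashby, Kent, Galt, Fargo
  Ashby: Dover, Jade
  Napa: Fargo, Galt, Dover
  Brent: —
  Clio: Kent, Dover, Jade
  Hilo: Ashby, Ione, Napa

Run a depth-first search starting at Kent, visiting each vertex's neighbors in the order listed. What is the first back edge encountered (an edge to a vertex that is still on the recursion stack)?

Clio->Kent

DFS from Kent (visiting each vertex's neighbors in the order listed); mark gray on enter, black on exit:
Kent gray
  Brent gray
  Brent black
  Napa gray
    Fargo gray
      Lodi gray
      Lodi black
    Fargo black
    Galt gray
      Galt→Fargo: Fargo black — skip
    Galt black
    Dover gray
      Dover→Brent: Brent black — skip
      Dover→Lodi: Lodi black — skip
    Dover black
  Napa black
  Kent→Dover: Dover black — skip
  Ione gray
    Elko gray
      Clio gray
        Clio→Kent: Kent is gray → back edge
First back edge: Clio → Kent.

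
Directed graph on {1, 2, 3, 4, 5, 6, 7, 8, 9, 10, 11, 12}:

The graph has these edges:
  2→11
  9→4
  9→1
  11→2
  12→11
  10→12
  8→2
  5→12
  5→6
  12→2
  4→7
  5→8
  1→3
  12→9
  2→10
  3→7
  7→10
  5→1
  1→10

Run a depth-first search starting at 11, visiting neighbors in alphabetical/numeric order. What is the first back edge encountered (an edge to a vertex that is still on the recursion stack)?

12→2

DFS from 11 (visiting neighbors in alphabetical/numeric order); mark gray on enter, black on exit:
11 gray
  2 gray
    10 gray
      12 gray
        12→2: 2 is gray → back edge
First back edge: 12 → 2.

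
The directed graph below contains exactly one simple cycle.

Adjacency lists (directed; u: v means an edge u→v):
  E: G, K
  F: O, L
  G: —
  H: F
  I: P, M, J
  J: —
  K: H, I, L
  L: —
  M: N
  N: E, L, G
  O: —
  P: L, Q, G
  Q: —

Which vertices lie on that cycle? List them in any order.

E, I, K, M, N

DFS with gray/black marking from K:
K gray
  H gray
    F gray
      O gray
      O black
      L gray
      L black
    F black
  H black
  I gray
    P gray
      P→L: L black — skip
      Q gray
      Q black
      G gray
      G black
    P black
    M gray
      N gray
        E gray
          E→G: G black — skip
          E→K: K is gray → back edge
Back edge closes the cycle K → I → M → N → E → K; its vertices are {E, I, K, M, N}.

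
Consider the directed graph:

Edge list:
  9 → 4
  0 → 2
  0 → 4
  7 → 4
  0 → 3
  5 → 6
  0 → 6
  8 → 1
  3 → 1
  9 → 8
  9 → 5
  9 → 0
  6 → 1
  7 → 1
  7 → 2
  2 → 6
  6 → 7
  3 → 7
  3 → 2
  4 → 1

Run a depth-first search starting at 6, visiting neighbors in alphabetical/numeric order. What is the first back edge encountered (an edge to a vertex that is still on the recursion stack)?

2→6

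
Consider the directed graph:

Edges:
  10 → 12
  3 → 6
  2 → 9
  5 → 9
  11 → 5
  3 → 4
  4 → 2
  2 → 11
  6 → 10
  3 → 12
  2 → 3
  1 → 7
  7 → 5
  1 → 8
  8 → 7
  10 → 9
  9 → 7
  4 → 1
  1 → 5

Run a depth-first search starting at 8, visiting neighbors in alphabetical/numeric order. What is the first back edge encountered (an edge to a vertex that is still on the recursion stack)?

9->7

DFS from 8 (visiting neighbors in alphabetical/numeric order); mark gray on enter, black on exit:
8 gray
  7 gray
    5 gray
      9 gray
        9→7: 7 is gray → back edge
First back edge: 9 → 7.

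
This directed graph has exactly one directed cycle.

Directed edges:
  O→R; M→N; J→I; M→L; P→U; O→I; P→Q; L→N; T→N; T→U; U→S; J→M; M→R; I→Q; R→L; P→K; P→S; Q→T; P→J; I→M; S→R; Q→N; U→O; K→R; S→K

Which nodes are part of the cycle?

DFS with gray/black marking from U:
U gray
  S gray
    K gray
      R gray
        L gray
          N gray
          N black
        L black
      R black
    K black
    S→R: R black — skip
  S black
  O gray
    I gray
      Q gray
        T gray
          T→N: N black — skip
          T→U: U is gray → back edge
Back edge closes the cycle U → O → I → Q → T → U; its vertices are {I, O, Q, T, U}.

I, O, Q, T, U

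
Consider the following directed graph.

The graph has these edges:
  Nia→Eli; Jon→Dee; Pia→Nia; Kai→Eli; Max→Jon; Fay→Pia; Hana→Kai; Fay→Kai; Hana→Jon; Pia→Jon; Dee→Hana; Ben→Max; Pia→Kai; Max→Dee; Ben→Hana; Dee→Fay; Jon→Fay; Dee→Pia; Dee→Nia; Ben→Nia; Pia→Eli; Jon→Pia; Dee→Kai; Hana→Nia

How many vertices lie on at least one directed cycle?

5

A vertex is on a directed cycle iff it belongs to a strongly connected component of size ≥ 2 (or has a self-loop).
The vertices on cycles are {Dee, Fay, Jon, Pia, Hana} — 5 in total.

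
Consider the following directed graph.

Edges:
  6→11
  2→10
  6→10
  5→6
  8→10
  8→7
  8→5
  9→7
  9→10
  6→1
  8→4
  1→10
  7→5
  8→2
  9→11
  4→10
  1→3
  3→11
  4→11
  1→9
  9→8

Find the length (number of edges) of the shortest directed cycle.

5

For each vertex v, BFS finds the shortest path from v back to v.
The shortest such closed walk is 1 → 9 → 7 → 5 → 6 → 1, length 5.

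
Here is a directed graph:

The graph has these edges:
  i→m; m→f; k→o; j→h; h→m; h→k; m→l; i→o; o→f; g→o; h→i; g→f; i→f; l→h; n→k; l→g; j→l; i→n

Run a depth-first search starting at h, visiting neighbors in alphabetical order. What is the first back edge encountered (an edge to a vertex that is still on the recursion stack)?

l->h

DFS from h (visiting neighbors in alphabetical order); mark gray on enter, black on exit:
h gray
  i gray
    f gray
    f black
    m gray
      m→f: f black — skip
      l gray
        g gray
          g→f: f black — skip
          o gray
            o→f: f black — skip
          o black
        g black
        l→h: h is gray → back edge
First back edge: l → h.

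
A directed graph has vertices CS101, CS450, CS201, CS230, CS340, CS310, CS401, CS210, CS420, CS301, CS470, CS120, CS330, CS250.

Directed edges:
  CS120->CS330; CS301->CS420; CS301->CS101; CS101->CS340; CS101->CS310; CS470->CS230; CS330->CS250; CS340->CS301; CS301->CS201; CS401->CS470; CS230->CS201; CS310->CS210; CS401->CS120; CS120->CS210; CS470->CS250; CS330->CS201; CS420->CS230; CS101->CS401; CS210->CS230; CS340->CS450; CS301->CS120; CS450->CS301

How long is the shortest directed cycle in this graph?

3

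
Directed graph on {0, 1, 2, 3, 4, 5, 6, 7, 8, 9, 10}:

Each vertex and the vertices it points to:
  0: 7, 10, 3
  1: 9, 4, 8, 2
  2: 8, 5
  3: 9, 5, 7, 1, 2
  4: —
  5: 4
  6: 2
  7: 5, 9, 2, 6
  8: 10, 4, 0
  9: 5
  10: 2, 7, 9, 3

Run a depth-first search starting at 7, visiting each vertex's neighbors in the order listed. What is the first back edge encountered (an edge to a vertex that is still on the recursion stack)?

10->2

DFS from 7 (visiting each vertex's neighbors in the order listed); mark gray on enter, black on exit:
7 gray
  5 gray
    4 gray
    4 black
  5 black
  9 gray
    9→5: 5 black — skip
  9 black
  2 gray
    8 gray
      10 gray
        10→2: 2 is gray → back edge
First back edge: 10 → 2.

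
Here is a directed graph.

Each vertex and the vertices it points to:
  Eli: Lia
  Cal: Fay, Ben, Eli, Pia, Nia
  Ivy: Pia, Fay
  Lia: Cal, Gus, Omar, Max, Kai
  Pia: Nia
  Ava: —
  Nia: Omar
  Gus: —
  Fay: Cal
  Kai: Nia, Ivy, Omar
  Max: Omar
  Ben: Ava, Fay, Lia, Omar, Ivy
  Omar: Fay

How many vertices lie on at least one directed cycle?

11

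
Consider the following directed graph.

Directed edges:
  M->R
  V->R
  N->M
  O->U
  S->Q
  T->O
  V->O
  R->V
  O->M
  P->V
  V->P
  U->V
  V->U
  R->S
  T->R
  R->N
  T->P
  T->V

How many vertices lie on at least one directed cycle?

A vertex is on a directed cycle iff it belongs to a strongly connected component of size ≥ 2 (or has a self-loop).
The vertices on cycles are {M, N, O, P, R, U, V} — 7 in total.

7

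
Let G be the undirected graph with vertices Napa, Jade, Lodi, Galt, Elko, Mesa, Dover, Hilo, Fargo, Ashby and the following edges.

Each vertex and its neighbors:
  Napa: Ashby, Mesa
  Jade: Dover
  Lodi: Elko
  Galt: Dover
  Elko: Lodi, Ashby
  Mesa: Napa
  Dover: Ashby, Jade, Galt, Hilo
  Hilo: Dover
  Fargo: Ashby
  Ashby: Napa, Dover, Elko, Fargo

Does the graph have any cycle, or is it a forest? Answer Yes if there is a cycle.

DFS, tracking each vertex's parent; an edge to a visited non-parent vertex closes a cycle.
Start from Dover:
visit Dover (parent –)
  visit Ashby (parent Dover)
    visit Napa (parent Ashby)
      Napa–Ashby: parent, skip
      visit Mesa (parent Napa)
        Mesa–Napa: parent, skip
    Ashby–Dover: parent, skip
    visit Elko (parent Ashby)
      visit Lodi (parent Elko)
        Lodi–Elko: parent, skip
      Elko–Ashby: parent, skip
    visit Fargo (parent Ashby)
      Fargo–Ashby: parent, skip
  visit Jade (parent Dover)
    Jade–Dover: parent, skip
  visit Galt (parent Dover)
    Galt–Dover: parent, skip
  visit Hilo (parent Dover)
    Hilo–Dover: parent, skip
No non-parent visited neighbor found — the graph is a forest.

No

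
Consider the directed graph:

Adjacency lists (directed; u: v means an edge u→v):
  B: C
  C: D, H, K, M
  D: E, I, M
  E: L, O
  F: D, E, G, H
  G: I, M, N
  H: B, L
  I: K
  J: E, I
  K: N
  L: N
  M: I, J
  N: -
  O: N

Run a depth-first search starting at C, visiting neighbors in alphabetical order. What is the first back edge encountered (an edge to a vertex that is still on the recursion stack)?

DFS from C (visiting neighbors in alphabetical order); mark gray on enter, black on exit:
C gray
  D gray
    E gray
      L gray
        N gray
        N black
      L black
      O gray
        O→N: N black — skip
      O black
    E black
    I gray
      K gray
        K→N: N black — skip
      K black
    I black
    M gray
      M→I: I black — skip
      J gray
        J→E: E black — skip
        J→I: I black — skip
      J black
    M black
  D black
  H gray
    B gray
      B→C: C is gray → back edge
First back edge: B → C.

B→C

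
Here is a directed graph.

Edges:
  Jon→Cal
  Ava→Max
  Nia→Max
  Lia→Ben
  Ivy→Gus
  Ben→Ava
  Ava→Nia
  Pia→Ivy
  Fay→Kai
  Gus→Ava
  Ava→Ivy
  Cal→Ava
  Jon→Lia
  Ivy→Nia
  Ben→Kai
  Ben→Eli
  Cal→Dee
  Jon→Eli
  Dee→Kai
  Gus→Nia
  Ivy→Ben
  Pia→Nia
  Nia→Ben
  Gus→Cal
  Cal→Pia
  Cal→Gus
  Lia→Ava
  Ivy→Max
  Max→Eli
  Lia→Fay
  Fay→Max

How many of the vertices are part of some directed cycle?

7

A vertex is on a directed cycle iff it belongs to a strongly connected component of size ≥ 2 (or has a self-loop).
The vertices on cycles are {Ava, Ben, Cal, Gus, Ivy, Nia, Pia} — 7 in total.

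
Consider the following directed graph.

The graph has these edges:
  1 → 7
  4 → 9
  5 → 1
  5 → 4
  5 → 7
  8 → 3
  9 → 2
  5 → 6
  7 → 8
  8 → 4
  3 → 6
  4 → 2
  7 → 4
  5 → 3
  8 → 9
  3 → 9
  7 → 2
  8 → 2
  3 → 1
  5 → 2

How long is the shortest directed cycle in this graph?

For each vertex v, BFS finds the shortest path from v back to v.
The shortest such closed walk is 3 → 1 → 7 → 8 → 3, length 4.

4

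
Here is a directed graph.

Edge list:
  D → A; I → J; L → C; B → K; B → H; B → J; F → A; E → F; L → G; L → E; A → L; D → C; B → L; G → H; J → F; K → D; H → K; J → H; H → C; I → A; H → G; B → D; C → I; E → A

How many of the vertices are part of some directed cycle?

A vertex is on a directed cycle iff it belongs to a strongly connected component of size ≥ 2 (or has a self-loop).
The vertices on cycles are {A, C, D, E, F, G, H, I, J, K, L} — 11 in total.

11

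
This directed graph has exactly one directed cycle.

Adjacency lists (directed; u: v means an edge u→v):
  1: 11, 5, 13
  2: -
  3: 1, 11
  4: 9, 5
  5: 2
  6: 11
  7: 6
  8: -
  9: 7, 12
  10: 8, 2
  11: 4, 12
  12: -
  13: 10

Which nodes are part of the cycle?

4, 6, 7, 9, 11

DFS with gray/black marking from 11:
11 gray
  4 gray
    9 gray
      7 gray
        6 gray
          6→11: 11 is gray → back edge
Back edge closes the cycle 11 → 4 → 9 → 7 → 6 → 11; its vertices are {4, 6, 7, 9, 11}.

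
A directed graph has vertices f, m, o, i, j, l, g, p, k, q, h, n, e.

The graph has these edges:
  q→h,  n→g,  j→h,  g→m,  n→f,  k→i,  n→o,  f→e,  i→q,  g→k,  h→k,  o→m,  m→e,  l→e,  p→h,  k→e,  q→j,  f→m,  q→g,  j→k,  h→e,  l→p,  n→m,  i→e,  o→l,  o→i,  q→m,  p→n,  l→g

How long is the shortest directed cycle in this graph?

4

For each vertex v, BFS finds the shortest path from v back to v.
The shortest such closed walk is o → l → p → n → o, length 4.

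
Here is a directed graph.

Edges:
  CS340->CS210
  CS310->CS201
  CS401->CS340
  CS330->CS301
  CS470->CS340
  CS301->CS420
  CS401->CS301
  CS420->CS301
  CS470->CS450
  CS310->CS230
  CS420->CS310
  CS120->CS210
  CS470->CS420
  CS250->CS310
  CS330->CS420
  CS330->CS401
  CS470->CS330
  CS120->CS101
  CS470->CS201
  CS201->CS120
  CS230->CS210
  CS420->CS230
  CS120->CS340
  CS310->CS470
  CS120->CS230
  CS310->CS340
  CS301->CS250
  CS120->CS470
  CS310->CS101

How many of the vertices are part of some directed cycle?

9

A vertex is on a directed cycle iff it belongs to a strongly connected component of size ≥ 2 (or has a self-loop).
The vertices on cycles are {CS120, CS201, CS250, CS301, CS310, CS330, CS401, CS420, CS470} — 9 in total.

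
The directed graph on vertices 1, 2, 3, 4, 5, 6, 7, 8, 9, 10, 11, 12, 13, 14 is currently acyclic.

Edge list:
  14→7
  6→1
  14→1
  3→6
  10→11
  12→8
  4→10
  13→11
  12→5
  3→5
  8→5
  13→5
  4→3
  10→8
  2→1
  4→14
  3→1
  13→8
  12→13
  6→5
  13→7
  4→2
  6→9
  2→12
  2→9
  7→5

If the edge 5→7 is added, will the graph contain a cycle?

Yes

Adding 5→7 creates a cycle iff 7 can already reach 5.
Path from 7: 7 → 5.
So 7 → … → 5 → 7 is a cycle.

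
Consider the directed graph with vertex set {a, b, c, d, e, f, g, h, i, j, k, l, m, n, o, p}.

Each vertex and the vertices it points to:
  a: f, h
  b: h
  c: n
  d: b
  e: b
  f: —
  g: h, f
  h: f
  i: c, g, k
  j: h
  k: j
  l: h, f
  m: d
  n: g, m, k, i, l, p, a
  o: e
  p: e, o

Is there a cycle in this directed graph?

Yes

DFS with white/gray/black marking, starting from d:
d gray
  b gray
    h gray
      f gray
      f black
    h black
  b black
d black
a gray
  a→f: f black — skip
  a→h: h black — skip
a black
c gray
  n gray
    g gray
      g→h: h black — skip
      g→f: f black — skip
    g black
    m gray
      m→d: d black — skip
    m black
    k gray
      j gray
        j→h: h black — skip
      j black
    k black
    i gray
      i→c: c is gray → back edge
Back edge found, so a cycle exists: c → n → i → c.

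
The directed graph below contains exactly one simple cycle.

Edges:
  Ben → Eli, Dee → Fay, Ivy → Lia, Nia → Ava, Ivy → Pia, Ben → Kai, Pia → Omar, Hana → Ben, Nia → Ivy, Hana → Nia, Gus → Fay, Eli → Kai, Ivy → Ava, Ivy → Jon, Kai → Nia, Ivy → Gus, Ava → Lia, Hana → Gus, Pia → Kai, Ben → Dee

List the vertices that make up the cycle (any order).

DFS with gray/black marking from Nia:
Nia gray
  Ivy gray
    Ava gray
      Lia gray
      Lia black
    Ava black
    Pia gray
      Kai gray
        Kai→Nia: Nia is gray → back edge
Back edge closes the cycle Nia → Ivy → Pia → Kai → Nia; its vertices are {Ivy, Kai, Nia, Pia}.

Ivy, Kai, Nia, Pia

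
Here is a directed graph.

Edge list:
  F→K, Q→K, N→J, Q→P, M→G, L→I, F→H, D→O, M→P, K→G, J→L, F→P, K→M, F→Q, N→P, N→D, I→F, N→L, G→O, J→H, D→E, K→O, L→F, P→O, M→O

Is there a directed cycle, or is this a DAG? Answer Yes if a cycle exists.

DFS with white/gray/black marking, starting from E:
E gray
E black
D gray
  O gray
  O black
  D→E: E black — skip
D black
F gray
  K gray
    M gray
      G gray
        G→O: O black — skip
      G black
      P gray
        P→O: O black — skip
      P black
      M→O: O black — skip
    M black
    K→O: O black — skip
    K→G: G black — skip
  K black
  Q gray
    Q→P: P black — skip
    Q→K: K black — skip
  Q black
  H gray
  H black
  F→P: P black — skip
F black
I gray
  I→F: F black — skip
I black
J gray
  J→H: H black — skip
  L gray
    L→F: F black — skip
    L→I: I black — skip
  L black
J black
N gray
  N→L: L black — skip
  N→J: J black — skip
  N→D: D black — skip
  N→P: P black — skip
N black
Every edge goes to a white or black vertex — no back edge, so the graph is acyclic.

No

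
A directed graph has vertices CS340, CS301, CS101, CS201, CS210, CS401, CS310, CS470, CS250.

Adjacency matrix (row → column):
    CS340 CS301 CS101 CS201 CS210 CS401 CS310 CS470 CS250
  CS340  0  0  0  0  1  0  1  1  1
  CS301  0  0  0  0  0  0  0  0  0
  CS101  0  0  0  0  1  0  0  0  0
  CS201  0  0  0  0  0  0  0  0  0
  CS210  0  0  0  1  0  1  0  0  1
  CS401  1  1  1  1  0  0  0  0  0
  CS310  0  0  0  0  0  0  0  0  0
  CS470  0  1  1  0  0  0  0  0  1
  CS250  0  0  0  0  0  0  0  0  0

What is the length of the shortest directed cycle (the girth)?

3

For each vertex v, BFS finds the shortest path from v back to v.
The shortest such closed walk is CS340 → CS210 → CS401 → CS340, length 3.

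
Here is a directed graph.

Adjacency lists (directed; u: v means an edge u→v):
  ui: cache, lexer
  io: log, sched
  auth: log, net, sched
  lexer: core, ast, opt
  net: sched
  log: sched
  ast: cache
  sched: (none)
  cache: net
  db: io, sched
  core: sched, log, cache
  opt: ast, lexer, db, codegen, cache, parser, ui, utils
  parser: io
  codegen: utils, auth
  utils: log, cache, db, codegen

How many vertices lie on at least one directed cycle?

5

A vertex is on a directed cycle iff it belongs to a strongly connected component of size ≥ 2 (or has a self-loop).
The vertices on cycles are {ui, opt, lexer, utils, codegen} — 5 in total.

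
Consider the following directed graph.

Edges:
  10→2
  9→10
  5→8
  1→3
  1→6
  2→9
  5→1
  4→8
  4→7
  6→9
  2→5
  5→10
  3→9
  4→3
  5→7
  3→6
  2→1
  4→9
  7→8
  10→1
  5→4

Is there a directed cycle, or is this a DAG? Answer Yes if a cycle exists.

DFS with white/gray/black marking, starting from 9:
9 gray
  10 gray
    1 gray
      6 gray
        6→9: 9 is gray → back edge
Back edge found, so a cycle exists: 9 → 10 → 1 → 6 → 9.

Yes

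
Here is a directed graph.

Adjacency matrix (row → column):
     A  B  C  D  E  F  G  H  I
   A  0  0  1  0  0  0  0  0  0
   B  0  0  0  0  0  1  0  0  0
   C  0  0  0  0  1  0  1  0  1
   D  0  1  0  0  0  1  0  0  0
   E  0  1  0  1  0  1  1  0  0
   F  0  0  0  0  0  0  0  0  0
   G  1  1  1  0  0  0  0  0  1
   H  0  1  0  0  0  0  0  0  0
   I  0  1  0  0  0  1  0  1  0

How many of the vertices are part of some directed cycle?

4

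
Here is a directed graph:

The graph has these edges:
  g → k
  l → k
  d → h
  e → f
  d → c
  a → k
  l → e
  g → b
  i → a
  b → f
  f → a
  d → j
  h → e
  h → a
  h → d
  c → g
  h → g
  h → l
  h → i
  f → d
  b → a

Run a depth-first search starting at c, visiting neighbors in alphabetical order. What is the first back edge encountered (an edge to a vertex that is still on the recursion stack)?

d->c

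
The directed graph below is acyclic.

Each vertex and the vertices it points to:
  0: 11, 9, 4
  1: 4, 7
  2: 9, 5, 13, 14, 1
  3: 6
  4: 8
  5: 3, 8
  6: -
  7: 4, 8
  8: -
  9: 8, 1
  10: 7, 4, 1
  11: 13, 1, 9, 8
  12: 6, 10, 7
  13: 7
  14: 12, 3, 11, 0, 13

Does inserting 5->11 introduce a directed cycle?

Adding 5→11 creates a cycle iff 11 can already reach 5.
Explore from 11: no path reaches 5. The graph stays acyclic.

No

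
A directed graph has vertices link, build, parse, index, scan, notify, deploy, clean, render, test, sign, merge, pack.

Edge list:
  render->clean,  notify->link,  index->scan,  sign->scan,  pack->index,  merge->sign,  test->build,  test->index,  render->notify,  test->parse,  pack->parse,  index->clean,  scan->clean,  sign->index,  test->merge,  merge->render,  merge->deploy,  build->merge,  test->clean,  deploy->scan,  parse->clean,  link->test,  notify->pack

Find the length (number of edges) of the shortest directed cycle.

5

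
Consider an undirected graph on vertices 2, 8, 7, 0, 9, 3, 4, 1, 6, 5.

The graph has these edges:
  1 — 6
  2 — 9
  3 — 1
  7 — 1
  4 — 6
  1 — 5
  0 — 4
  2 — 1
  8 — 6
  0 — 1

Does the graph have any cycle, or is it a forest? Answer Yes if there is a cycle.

Yes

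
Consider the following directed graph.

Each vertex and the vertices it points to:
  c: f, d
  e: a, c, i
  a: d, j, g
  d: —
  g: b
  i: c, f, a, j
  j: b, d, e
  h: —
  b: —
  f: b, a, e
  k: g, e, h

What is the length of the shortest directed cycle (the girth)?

For each vertex v, BFS finds the shortest path from v back to v.
The shortest such closed walk is e → c → f → e, length 3.

3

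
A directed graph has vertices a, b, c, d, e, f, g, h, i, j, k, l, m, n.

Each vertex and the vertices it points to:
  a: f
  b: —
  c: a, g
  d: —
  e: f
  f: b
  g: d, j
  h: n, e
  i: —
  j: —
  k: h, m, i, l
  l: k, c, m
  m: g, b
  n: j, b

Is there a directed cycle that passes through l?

l is on a cycle iff l can reach itself via ≥1 edge.
l → k → l — yes.

Yes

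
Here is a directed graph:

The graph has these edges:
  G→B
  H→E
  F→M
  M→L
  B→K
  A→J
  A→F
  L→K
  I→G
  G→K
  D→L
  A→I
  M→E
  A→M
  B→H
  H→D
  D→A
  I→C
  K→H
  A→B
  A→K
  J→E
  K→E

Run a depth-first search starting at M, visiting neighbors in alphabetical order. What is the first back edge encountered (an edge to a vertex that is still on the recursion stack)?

DFS from M (visiting neighbors in alphabetical order); mark gray on enter, black on exit:
M gray
  E gray
  E black
  L gray
    K gray
      K→E: E black — skip
      H gray
        D gray
          A gray
            B gray
              B→H: H is gray → back edge
First back edge: B → H.

B->H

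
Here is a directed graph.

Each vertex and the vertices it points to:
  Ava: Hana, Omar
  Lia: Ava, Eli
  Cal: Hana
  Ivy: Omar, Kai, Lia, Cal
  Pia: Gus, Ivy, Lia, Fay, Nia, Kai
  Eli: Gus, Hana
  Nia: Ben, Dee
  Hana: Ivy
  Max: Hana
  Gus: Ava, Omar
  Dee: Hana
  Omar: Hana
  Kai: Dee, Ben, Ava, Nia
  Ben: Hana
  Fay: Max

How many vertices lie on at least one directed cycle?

12

A vertex is on a directed cycle iff it belongs to a strongly connected component of size ≥ 2 (or has a self-loop).
The vertices on cycles are {Ava, Ben, Cal, Dee, Eli, Gus, Ivy, Kai, Lia, Nia, Hana, Omar} — 12 in total.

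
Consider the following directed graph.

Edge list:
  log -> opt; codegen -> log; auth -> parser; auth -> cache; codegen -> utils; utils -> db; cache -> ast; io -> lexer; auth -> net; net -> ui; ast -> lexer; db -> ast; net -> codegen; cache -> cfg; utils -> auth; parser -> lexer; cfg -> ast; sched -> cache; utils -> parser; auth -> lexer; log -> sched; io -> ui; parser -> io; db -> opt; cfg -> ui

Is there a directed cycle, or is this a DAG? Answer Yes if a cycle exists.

DFS with white/gray/black marking, starting from utils:
utils gray
  parser gray
    io gray
      lexer gray
      lexer black
      ui gray
      ui black
    io black
    parser→lexer: lexer black — skip
  parser black
  db gray
    ast gray
      ast→lexer: lexer black — skip
    ast black
    opt gray
    opt black
  db black
  auth gray
    net gray
      codegen gray
        codegen→utils: utils is gray → back edge
Back edge found, so a cycle exists: utils → auth → net → codegen → utils.

Yes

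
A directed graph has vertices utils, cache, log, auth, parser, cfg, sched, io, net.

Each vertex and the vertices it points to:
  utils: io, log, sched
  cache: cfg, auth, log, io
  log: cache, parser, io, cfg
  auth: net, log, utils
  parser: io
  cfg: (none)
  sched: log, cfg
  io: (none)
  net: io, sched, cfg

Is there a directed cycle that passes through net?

net is on a cycle iff net can reach itself via ≥1 edge.
net → sched → log → cache → auth → net — yes.

Yes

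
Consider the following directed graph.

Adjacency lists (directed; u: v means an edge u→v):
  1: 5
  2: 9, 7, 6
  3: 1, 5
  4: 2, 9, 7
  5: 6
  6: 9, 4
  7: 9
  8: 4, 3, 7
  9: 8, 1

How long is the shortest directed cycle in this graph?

For each vertex v, BFS finds the shortest path from v back to v.
The shortest such closed walk is 8 → 7 → 9 → 8, length 3.

3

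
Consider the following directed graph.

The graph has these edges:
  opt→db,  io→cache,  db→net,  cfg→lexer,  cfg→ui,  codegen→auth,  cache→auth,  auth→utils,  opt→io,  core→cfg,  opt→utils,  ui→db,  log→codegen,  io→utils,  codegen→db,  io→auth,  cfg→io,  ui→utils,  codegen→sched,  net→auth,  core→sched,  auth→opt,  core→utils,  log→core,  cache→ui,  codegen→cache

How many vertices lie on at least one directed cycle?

A vertex is on a directed cycle iff it belongs to a strongly connected component of size ≥ 2 (or has a self-loop).
The vertices on cycles are {db, io, ui, net, opt, auth, cache} — 7 in total.

7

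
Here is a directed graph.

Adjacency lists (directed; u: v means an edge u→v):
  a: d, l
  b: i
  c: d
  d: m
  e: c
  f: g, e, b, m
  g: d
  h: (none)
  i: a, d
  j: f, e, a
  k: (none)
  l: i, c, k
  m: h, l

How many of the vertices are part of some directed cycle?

6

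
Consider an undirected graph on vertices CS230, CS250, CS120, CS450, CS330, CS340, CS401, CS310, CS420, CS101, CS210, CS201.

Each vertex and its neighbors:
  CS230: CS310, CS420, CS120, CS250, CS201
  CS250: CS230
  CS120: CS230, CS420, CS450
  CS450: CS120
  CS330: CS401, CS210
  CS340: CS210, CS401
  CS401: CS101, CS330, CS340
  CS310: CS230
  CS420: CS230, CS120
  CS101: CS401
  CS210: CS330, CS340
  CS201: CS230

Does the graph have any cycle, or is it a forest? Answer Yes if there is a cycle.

DFS, tracking each vertex's parent; an edge to a visited non-parent vertex closes a cycle.
Start from CS401:
visit CS401 (parent –)
  visit CS101 (parent CS401)
    CS101–CS401: parent, skip
  visit CS330 (parent CS401)
    CS330–CS401: parent, skip
    visit CS210 (parent CS330)
      CS210–CS330: parent, skip
      visit CS340 (parent CS210)
        CS340–CS210: parent, skip
        CS340–CS401: CS401 visited and ≠ parent → cycle
Cycle: CS401 – CS330 – CS210 – CS340 – CS401.

Yes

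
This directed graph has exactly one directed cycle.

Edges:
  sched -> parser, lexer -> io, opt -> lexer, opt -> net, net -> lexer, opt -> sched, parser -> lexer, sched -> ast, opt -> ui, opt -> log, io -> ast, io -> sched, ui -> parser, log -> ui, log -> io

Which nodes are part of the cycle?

io, lexer, sched, parser

DFS with gray/black marking from io:
io gray
  sched gray
    ast gray
    ast black
    parser gray
      lexer gray
        lexer→io: io is gray → back edge
Back edge closes the cycle io → sched → parser → lexer → io; its vertices are {io, lexer, sched, parser}.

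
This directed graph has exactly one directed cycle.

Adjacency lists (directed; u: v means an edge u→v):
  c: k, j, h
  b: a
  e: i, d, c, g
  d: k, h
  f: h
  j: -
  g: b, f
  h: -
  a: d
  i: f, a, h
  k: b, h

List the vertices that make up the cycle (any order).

DFS with gray/black marking from b:
b gray
  a gray
    d gray
      k gray
        k→b: b is gray → back edge
Back edge closes the cycle b → a → d → k → b; its vertices are {a, b, d, k}.

a, b, d, k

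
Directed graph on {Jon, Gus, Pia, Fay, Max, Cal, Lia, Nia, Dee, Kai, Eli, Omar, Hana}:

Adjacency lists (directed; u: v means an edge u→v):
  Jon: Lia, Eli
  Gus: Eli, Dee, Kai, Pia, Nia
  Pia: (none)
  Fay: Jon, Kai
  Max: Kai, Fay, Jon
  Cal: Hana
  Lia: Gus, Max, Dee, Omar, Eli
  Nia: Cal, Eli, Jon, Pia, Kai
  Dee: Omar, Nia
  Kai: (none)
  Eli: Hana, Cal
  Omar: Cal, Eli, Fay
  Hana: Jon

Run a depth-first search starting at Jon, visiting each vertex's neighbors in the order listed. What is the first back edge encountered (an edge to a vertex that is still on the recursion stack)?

Hana->Jon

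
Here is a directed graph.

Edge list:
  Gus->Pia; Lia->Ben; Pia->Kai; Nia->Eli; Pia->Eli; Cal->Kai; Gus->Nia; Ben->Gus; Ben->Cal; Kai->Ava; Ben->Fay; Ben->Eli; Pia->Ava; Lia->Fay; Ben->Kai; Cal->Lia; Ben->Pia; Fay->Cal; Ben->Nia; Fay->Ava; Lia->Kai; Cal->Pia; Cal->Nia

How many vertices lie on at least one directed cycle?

4

A vertex is on a directed cycle iff it belongs to a strongly connected component of size ≥ 2 (or has a self-loop).
The vertices on cycles are {Ben, Cal, Fay, Lia} — 4 in total.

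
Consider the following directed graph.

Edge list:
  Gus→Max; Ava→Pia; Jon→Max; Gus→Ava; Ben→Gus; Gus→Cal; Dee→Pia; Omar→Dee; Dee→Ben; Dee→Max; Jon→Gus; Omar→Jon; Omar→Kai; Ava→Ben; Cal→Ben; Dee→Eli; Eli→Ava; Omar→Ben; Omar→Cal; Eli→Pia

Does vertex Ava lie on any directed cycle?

Ava is on a cycle iff Ava can reach itself via ≥1 edge.
Ava → Ben → Gus → Ava — yes.

Yes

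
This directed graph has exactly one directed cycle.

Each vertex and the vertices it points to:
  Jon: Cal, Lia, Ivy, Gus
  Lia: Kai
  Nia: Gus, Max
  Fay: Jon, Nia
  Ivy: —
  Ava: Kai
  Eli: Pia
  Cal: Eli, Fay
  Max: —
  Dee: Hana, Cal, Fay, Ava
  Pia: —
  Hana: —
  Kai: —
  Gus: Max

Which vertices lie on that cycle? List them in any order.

DFS with gray/black marking from Cal:
Cal gray
  Eli gray
    Pia gray
    Pia black
  Eli black
  Fay gray
    Jon gray
      Jon→Cal: Cal is gray → back edge
Back edge closes the cycle Cal → Fay → Jon → Cal; its vertices are {Cal, Fay, Jon}.

Cal, Fay, Jon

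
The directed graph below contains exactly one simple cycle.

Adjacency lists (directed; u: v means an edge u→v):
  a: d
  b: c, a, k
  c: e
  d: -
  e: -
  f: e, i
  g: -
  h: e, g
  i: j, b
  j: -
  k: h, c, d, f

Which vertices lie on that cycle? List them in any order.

b, f, i, k

DFS with gray/black marking from b:
b gray
  c gray
    e gray
    e black
  c black
  a gray
    d gray
    d black
  a black
  k gray
    h gray
      h→e: e black — skip
      g gray
      g black
    h black
    k→c: c black — skip
    k→d: d black — skip
    f gray
      f→e: e black — skip
      i gray
        j gray
        j black
        i→b: b is gray → back edge
Back edge closes the cycle b → k → f → i → b; its vertices are {b, f, i, k}.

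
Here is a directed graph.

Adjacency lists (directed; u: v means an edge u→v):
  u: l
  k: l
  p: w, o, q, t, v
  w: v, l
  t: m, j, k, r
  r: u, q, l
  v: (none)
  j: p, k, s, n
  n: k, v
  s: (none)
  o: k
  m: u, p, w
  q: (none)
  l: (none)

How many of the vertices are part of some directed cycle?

A vertex is on a directed cycle iff it belongs to a strongly connected component of size ≥ 2 (or has a self-loop).
The vertices on cycles are {j, m, p, t} — 4 in total.

4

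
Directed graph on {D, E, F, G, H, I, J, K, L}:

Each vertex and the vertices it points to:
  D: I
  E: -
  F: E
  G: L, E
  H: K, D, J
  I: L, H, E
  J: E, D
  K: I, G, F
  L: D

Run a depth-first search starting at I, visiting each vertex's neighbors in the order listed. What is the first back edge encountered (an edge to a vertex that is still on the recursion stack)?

DFS from I (visiting each vertex's neighbors in the order listed); mark gray on enter, black on exit:
I gray
  L gray
    D gray
      D→I: I is gray → back edge
First back edge: D → I.

D->I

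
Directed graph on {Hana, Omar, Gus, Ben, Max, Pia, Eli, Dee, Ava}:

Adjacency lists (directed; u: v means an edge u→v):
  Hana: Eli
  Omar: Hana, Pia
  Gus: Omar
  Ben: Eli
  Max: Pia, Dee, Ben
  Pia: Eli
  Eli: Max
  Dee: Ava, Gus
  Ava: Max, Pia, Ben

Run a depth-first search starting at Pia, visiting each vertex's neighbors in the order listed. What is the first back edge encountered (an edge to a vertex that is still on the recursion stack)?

Max->Pia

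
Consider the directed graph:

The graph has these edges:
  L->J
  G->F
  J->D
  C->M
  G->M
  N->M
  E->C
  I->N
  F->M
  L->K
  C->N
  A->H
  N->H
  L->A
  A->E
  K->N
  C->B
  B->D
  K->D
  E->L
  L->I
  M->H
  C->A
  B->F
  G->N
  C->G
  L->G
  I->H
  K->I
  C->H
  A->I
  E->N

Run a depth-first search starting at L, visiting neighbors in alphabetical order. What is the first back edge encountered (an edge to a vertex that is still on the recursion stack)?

C->A

DFS from L (visiting neighbors in alphabetical order); mark gray on enter, black on exit:
L gray
  A gray
    E gray
      C gray
        C→A: A is gray → back edge
First back edge: C → A.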